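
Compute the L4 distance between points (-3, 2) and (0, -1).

(Σ|x_i - y_i|^4)^(1/4) = (|-3 - 0|^4 + |2 - (-1)|^4)^(1/4)
= (3^4 + 3^4)^(1/4) = (81 + 81)^(1/4) = (162)^(1/4) ≈ 3.5676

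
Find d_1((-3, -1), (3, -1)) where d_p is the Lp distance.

Σ|x_i - y_i| = |-3 - 3| + |-1 - (-1)| = 6 + 0 = 6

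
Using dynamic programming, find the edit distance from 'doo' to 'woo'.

Let D[i][j] be the edit distance between the first i characters of 'doo' and the first j characters of 'woo', with D[i][0] = i, D[0][j] = j, and D[i][j] = D[i-1][j-1] if the characters match, else 1 + min(D[i-1][j], D[i][j-1], D[i-1][j-1]). Filling the table (rows: prefixes of 'doo', columns: prefixes of 'woo'):
     ε  w  o  o
  ε  0  1  2  3
  d  1  1  2  3
  o  2  2  1  2
  o  3  3  2  1
The bottom-right entry gives D[3][3] = 1, so no sequence of fewer than 1 edit works. Backtracking through the table gives one optimal edit sequence (1 edit):
  doo → woo (sub d→w @1)
Edit distance = 1.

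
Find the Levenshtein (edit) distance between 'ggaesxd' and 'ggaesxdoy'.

Let D[i][j] be the edit distance between the first i characters of 'ggaesxd' and the first j characters of 'ggaesxdoy', with D[i][0] = i, D[0][j] = j, and D[i][j] = D[i-1][j-1] if the characters match, else 1 + min(D[i-1][j], D[i][j-1], D[i-1][j-1]). Filling the table (rows: prefixes of 'ggaesxd', columns: prefixes of 'ggaesxdoy'):
     ε  g  g  a  e  s  x  d  o  y
  ε  0  1  2  3  4  5  6  7  8  9
  g  1  0  1  2  3  4  5  6  7  8
  g  2  1  0  1  2  3  4  5  6  7
  a  3  2  1  0  1  2  3  4  5  6
  e  4  3  2  1  0  1  2  3  4  5
  s  5  4  3  2  1  0  1  2  3  4
  x  6  5  4  3  2  1  0  1  2  3
  d  7  6  5  4  3  2  1  0  1  2
The bottom-right entry gives D[7][9] = 2, so no sequence of fewer than 2 edits works. Backtracking through the table gives one optimal edit sequence (2 edits):
  ggaesxd → ggaesxdo (ins o @8)
  ggaesxdo → ggaesxdoy (ins y @9)
Edit distance = 2.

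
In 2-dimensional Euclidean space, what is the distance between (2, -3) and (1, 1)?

√(Σ(x_i - y_i)²) = √((2 - 1)² + (-3 - 1)²)
= √(1² + (-4)²) = √(1 + 16) = √17 ≈ 4.1231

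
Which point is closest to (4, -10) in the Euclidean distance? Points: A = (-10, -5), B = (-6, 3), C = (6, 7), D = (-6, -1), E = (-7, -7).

Distances: d(A) ≈ 14.8661, d(B) ≈ 16.4012, d(C) ≈ 17.1172, d(D) ≈ 13.4536, d(E) ≈ 11.4018. Nearest: E = (-7, -7) with distance 11.4018.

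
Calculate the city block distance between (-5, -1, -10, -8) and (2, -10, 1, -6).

Σ|x_i - y_i| = |-5 - 2| + |-1 - (-10)| + |-10 - 1| + |-8 - (-6)| = 7 + 9 + 11 + 2 = 29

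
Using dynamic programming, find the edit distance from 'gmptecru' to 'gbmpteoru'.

Let D[i][j] be the edit distance between the first i characters of 'gmptecru' and the first j characters of 'gbmpteoru', with D[i][0] = i, D[0][j] = j, and D[i][j] = D[i-1][j-1] if the characters match, else 1 + min(D[i-1][j], D[i][j-1], D[i-1][j-1]). Filling the table (rows: prefixes of 'gmptecru', columns: prefixes of 'gbmpteoru'):
     ε  g  b  m  p  t  e  o  r  u
  ε  0  1  2  3  4  5  6  7  8  9
  g  1  0  1  2  3  4  5  6  7  8
  m  2  1  1  1  2  3  4  5  6  7
  p  3  2  2  2  1  2  3  4  5  6
  t  4  3  3  3  2  1  2  3  4  5
  e  5  4  4  4  3  2  1  2  3  4
  c  6  5  5  5  4  3  2  2  3  4
  r  7  6  6  6  5  4  3  3  2  3
  u  8  7  7  7  6  5  4  4  3  2
The bottom-right entry gives D[8][9] = 2, so no sequence of fewer than 2 edits works. Backtracking through the table gives one optimal edit sequence (2 edits):
  gmptecru → gbmptecru (ins b @2)
  gbmptecru → gbmpteoru (sub c→o @7)
Edit distance = 2.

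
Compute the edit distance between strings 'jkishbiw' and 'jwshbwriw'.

Let D[i][j] be the edit distance between the first i characters of 'jkishbiw' and the first j characters of 'jwshbwriw', with D[i][0] = i, D[0][j] = j, and D[i][j] = D[i-1][j-1] if the characters match, else 1 + min(D[i-1][j], D[i][j-1], D[i-1][j-1]). Filling the table (rows: prefixes of 'jkishbiw', columns: prefixes of 'jwshbwriw'):
     ε  j  w  s  h  b  w  r  i  w
  ε  0  1  2  3  4  5  6  7  8  9
  j  1  0  1  2  3  4  5  6  7  8
  k  2  1  1  2  3  4  5  6  7  8
  i  3  2  2  2  3  4  5  6  6  7
  s  4  3  3  2  3  4  5  6  7  7
  h  5  4  4  3  2  3  4  5  6  7
  b  6  5  5  4  3  2  3  4  5  6
  i  7  6  6  5  4  3  3  4  4  5
  w  8  7  6  6  5  4  3  4  5  4
The bottom-right entry gives D[8][9] = 4, so no sequence of fewer than 4 edits works. Backtracking through the table gives one optimal edit sequence (4 edits):
  jkishbiw → jishbiw (del k @2)
  jishbiw → jwshbiw (sub i→w @2)
  jwshbiw → jwshbwiw (ins w @6)
  jwshbwiw → jwshbwriw (ins r @7)
Edit distance = 4.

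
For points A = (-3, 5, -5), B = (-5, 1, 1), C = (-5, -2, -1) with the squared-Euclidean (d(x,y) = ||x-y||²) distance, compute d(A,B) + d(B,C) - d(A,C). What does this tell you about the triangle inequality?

d(A,B) = 2² + 4² + 6² = 56, d(B,C) = 0² + 3² + 2² = 13, d(A,C) = 2² + 7² + 4² = 69.
d(A,B) + d(B,C) - d(A,C) = 56 + 13 - 69 = 69 - 69 = 0. This is ≥ 0, so the triangle inequality holds for these points.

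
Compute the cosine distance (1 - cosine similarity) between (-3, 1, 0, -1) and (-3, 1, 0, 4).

With u = (-3, 1, 0, -1), v = (-3, 1, 0, 4):
u·v = (-3)·(-3) + 1·1 + 0·0 + (-1)·4 = 9 + 1 + 0 + (-4) = 6.
|u| = √((-3)² + 1² + 0² + (-1)²) = √11, |v| = √((-3)² + 1² + 0² + 4²) = √26, so |u||v| = √(11·26) = √286.
cos θ = (u·v)/(|u||v|) = 6/√286 ≈ 0.3548
Cosine distance = 1 - cos θ ≈ 1 - 0.3548 = 0.6452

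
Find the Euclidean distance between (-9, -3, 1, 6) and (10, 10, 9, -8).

√(Σ(x_i - y_i)²) = √((-9 - 10)² + (-3 - 10)² + (1 - 9)² + (6 - (-8))²)
= √((-19)² + (-13)² + (-8)² + 14²) = √(361 + 169 + 64 + 196) = √790 ≈ 28.1069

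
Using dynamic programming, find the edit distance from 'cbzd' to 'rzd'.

Let D[i][j] be the edit distance between the first i characters of 'cbzd' and the first j characters of 'rzd', with D[i][0] = i, D[0][j] = j, and D[i][j] = D[i-1][j-1] if the characters match, else 1 + min(D[i-1][j], D[i][j-1], D[i-1][j-1]). Filling the table (rows: prefixes of 'cbzd', columns: prefixes of 'rzd'):
     ε  r  z  d
  ε  0  1  2  3
  c  1  1  2  3
  b  2  2  2  3
  z  3  3  2  3
  d  4  4  3  2
The bottom-right entry gives D[4][3] = 2, so no sequence of fewer than 2 edits works. Backtracking through the table gives one optimal edit sequence (2 edits):
  cbzd → bzd (del c @1)
  bzd → rzd (sub b→r @1)
Edit distance = 2.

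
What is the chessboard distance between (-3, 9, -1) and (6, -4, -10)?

max(|x_i - y_i|) = max(|-3 - 6|, |9 - (-4)|, |-1 - (-10)|) = max(9, 13, 9) = 13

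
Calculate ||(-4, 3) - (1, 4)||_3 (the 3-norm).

(Σ|x_i - y_i|^3)^(1/3) = (|-4 - 1|^3 + |3 - 4|^3)^(1/3)
= (5^3 + 1^3)^(1/3) = (125 + 1)^(1/3) = (126)^(1/3) ≈ 5.0133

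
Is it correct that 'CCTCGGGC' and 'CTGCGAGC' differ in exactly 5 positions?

Differing positions: 2, 3, 6. Hamming distance = 3, so the claim that d_H = 5 is false.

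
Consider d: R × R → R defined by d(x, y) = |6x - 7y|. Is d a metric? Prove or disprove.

No. d fails symmetry: d(7, 5) = |6·7 - 7·5| = |7| = 7, but d(5, 7) = |6·5 - 7·7| = |-19| = 19. Since 7 ≠ 19, d(x,y) ≠ d(y,x) in general.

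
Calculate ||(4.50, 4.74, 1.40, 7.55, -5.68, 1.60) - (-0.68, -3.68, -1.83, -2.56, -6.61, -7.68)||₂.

√(Σ(x_i - y_i)²) = √((4.5 - (-0.68))² + (4.74 - (-3.68))² + (1.4 - (-1.83))² + (7.55 - (-2.56))² + (-5.68 - (-6.61))² + (1.6 - (-7.68))²)
= √(5.18² + 8.42² + 3.23² + 10.11² + 0.93² + 9.28²) = √(26.8324 + 70.8964 + 10.4329 + 102.2121 + 0.8649 + 86.1184) = √297.3571 ≈ 17.244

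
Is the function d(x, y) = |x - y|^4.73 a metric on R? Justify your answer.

No. d(x,y) = |x-y|^4.73 fails the triangle inequality since p = 4.73 > 1. Counterexample: x = 0, y = 9, z = 13. d(x,z) = |0 - 13|^4.73 = 13^4.73 ≈ 185759.9376, but d(x,y) + d(y,z) = 9^4.73 + 4^4.73 ≈ 32626.2432 + 704.2774 = 33330.5206. Since 185759.9376 > 33330.5206, the triangle inequality is violated.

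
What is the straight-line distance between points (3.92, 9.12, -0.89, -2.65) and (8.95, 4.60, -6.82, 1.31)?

√(Σ(x_i - y_i)²) = √((3.92 - 8.95)² + (9.12 - 4.6)² + (-0.89 - (-6.82))² + (-2.65 - 1.31)²)
= √((-5.03)² + 4.52² + 5.93² + (-3.96)²) = √(25.3009 + 20.4304 + 35.1649 + 15.6816) = √96.5778 ≈ 9.8274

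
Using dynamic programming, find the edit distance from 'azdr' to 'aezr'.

Let D[i][j] be the edit distance between the first i characters of 'azdr' and the first j characters of 'aezr', with D[i][0] = i, D[0][j] = j, and D[i][j] = D[i-1][j-1] if the characters match, else 1 + min(D[i-1][j], D[i][j-1], D[i-1][j-1]). Filling the table (rows: prefixes of 'azdr', columns: prefixes of 'aezr'):
     ε  a  e  z  r
  ε  0  1  2  3  4
  a  1  0  1  2  3
  z  2  1  1  1  2
  d  3  2  2  2  2
  r  4  3  3  3  2
The bottom-right entry gives D[4][4] = 2, so no sequence of fewer than 2 edits works. Backtracking through the table gives one optimal edit sequence (2 edits):
  azdr → aedr (sub z→e @2)
  aedr → aezr (sub d→z @3)
Edit distance = 2.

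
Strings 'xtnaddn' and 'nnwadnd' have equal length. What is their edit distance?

Let D[i][j] be the edit distance between the first i characters of 'xtnaddn' and the first j characters of 'nnwadnd', with D[i][0] = i, D[0][j] = j, and D[i][j] = D[i-1][j-1] if the characters match, else 1 + min(D[i-1][j], D[i][j-1], D[i-1][j-1]). Filling the table (rows: prefixes of 'xtnaddn', columns: prefixes of 'nnwadnd'):
     ε  n  n  w  a  d  n  d
  ε  0  1  2  3  4  5  6  7
  x  1  1  2  3  4  5  6  7
  t  2  2  2  3  4  5  6  7
  n  3  2  2  3  4  5  5  6
  a  4  3  3  3  3  4  5  6
  d  5  4  4  4  4  3  4  5
  d  6  5  5  5  5  4  4  4
  n  7  6  5  6  6  5  4  5
The bottom-right entry gives D[7][7] = 5, so no sequence of fewer than 5 edits works. Backtracking through the table gives one optimal edit sequence (5 edits):
  xtnaddn → ntnaddn (sub x→n @1)
  ntnaddn → nnnaddn (sub t→n @2)
  nnnaddn → nnwaddn (sub n→w @3)
  nnwaddn → nnwadnn (sub d→n @6)
  nnwadnn → nnwadnd (sub n→d @7)
Edit distance = 5.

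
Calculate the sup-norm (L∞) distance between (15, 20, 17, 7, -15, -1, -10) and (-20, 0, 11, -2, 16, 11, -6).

max(|x_i - y_i|) = max(|15 - (-20)|, |20 - 0|, |17 - 11|, |7 - (-2)|, |-15 - 16|, |-1 - 11|, |-10 - (-6)|) = max(35, 20, 6, 9, 31, 12, 4) = 35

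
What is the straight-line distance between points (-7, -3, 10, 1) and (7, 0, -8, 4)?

√(Σ(x_i - y_i)²) = √((-7 - 7)² + (-3 - 0)² + (10 - (-8))² + (1 - 4)²)
= √((-14)² + (-3)² + 18² + (-3)²) = √(196 + 9 + 324 + 9) = √538 ≈ 23.1948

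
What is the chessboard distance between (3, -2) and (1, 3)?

max(|x_i - y_i|) = max(|3 - 1|, |-2 - 3|) = max(2, 5) = 5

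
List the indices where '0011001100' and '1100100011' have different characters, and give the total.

Differing positions: 1, 2, 3, 4, 5, 7, 8, 9, 10. Hamming distance = 9.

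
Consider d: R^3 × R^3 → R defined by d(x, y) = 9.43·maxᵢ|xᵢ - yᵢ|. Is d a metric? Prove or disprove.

Yes. The L∞ (Chebyshev) norm induces a metric on R^3, and multiplying a metric by a positive constant 9.43 > 0 preserves all four axioms: non-negativity (9.43·||x-y|| ≥ 0), identity (9.43·||x-y|| = 0 ⟺ ||x-y|| = 0 ⟺ x = y), symmetry (||x-y|| = ||y-x||), and the triangle inequality (9.43·||x-z|| ≤ 9.43·||x-y|| + 9.43·||y-z||). So d is a metric.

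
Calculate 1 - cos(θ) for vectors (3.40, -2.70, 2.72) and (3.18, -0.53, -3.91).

With u = (3.40, -2.70, 2.72), v = (3.18, -0.53, -3.91):
u·v = 3.4·3.18 + (-2.7)·(-0.53) + 2.72·(-3.91) = 10.812 + 1.431 + (-10.6352) = 1.6078.
|u| = √(3.4² + (-2.7)² + 2.72²) = √(11.56 + 7.29 + 7.3984) = √26.2484, |v| = √(3.18² + (-0.53)² + (-3.91)²) = √(10.1124 + 0.2809 + 15.2881) = √25.6814.
cos θ = (u·v)/(|u||v|) = 1.6078/(√26.2484·√25.6814) ≈ 0.0619
Cosine distance = 1 - cos θ ≈ 1 - 0.0619 = 0.9381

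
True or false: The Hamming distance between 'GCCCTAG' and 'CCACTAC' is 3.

Differing positions: 1, 3, 7. Hamming distance = 3, so the claim is true.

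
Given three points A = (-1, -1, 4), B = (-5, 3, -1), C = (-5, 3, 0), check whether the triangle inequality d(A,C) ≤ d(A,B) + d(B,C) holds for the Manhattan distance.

d(A,B) = 4 + 4 + 5 = 13, d(B,C) = 0 + 0 + 1 = 1, d(A,C) = 4 + 4 + 4 = 12.
d(A,C) = 12 ≤ 13 + 1 = 14. Triangle inequality is satisfied.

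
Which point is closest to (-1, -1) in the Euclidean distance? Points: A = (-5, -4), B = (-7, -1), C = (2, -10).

Distances: d(A) = 5, d(B) = 6, d(C) ≈ 9.4868. Nearest: A = (-5, -4) with distance 5.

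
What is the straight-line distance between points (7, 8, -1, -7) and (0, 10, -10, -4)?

√(Σ(x_i - y_i)²) = √((7 - 0)² + (8 - 10)² + (-1 - (-10))² + (-7 - (-4))²)
= √(7² + (-2)² + 9² + (-3)²) = √(49 + 4 + 81 + 9) = √143 ≈ 11.9583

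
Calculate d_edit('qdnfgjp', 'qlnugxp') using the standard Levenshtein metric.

Let D[i][j] be the edit distance between the first i characters of 'qdnfgjp' and the first j characters of 'qlnugxp', with D[i][0] = i, D[0][j] = j, and D[i][j] = D[i-1][j-1] if the characters match, else 1 + min(D[i-1][j], D[i][j-1], D[i-1][j-1]). Filling the table (rows: prefixes of 'qdnfgjp', columns: prefixes of 'qlnugxp'):
     ε  q  l  n  u  g  x  p
  ε  0  1  2  3  4  5  6  7
  q  1  0  1  2  3  4  5  6
  d  2  1  1  2  3  4  5  6
  n  3  2  2  1  2  3  4  5
  f  4  3  3  2  2  3  4  5
  g  5  4  4  3  3  2  3  4
  j  6  5  5  4  4  3  3  4
  p  7  6  6  5  5  4  4  3
The bottom-right entry gives D[7][7] = 3, so no sequence of fewer than 3 edits works. Backtracking through the table gives one optimal edit sequence (3 edits):
  qdnfgjp → qlnfgjp (sub d→l @2)
  qlnfgjp → qlnugjp (sub f→u @4)
  qlnugjp → qlnugxp (sub j→x @6)
Edit distance = 3.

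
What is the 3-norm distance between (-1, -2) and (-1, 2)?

(Σ|x_i - y_i|^3)^(1/3) = (|-1 - (-1)|^3 + |-2 - 2|^3)^(1/3)
= (0^3 + 4^3)^(1/3) = (0 + 64)^(1/3) = (64)^(1/3) = 4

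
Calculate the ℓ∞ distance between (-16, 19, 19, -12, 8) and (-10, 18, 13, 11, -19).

max(|x_i - y_i|) = max(|-16 - (-10)|, |19 - 18|, |19 - 13|, |-12 - 11|, |8 - (-19)|) = max(6, 1, 6, 23, 27) = 27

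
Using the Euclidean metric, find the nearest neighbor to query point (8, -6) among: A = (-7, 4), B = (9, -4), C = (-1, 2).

Distances: d(A) ≈ 18.0278, d(B) ≈ 2.2361, d(C) ≈ 12.0416. Nearest: B = (9, -4) with distance 2.2361.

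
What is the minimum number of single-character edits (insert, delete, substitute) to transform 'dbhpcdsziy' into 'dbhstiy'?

Let D[i][j] be the edit distance between the first i characters of 'dbhpcdsziy' and the first j characters of 'dbhstiy', with D[i][0] = i, D[0][j] = j, and D[i][j] = D[i-1][j-1] if the characters match, else 1 + min(D[i-1][j], D[i][j-1], D[i-1][j-1]). Filling the table (rows: prefixes of 'dbhpcdsziy', columns: prefixes of 'dbhstiy'):
     ε  d  b  h  s  t  i  y
  ε  0  1  2  3  4  5  6  7
  d  1  0  1  2  3  4  5  6
  b  2  1  0  1  2  3  4  5
  h  3  2  1  0  1  2  3  4
  p  4  3  2  1  1  2  3  4
  c  5  4  3  2  2  2  3  4
  d  6  5  4  3  3  3  3  4
  s  7  6  5  4  3  4  4  4
  z  8  7  6  5  4  4  5  5
  i  9  8  7  6  5  5  4  5
  y 10  9  8  7  6  6  5  4
The bottom-right entry gives D[10][7] = 4, so no sequence of fewer than 4 edits works. Backtracking through the table gives one optimal edit sequence (4 edits):
  dbhpcdsziy → dbhcdsziy (del p @4)
  dbhcdsziy → dbhdsziy (del c @4)
  dbhdsziy → dbhsziy (del d @4)
  dbhsziy → dbhstiy (sub z→t @5)
Edit distance = 4.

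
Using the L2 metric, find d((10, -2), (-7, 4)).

√(Σ(x_i - y_i)²) = √((10 - (-7))² + (-2 - 4)²)
= √(17² + (-6)²) = √(289 + 36) = √325 ≈ 18.0278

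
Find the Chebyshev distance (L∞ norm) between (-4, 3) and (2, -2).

max(|x_i - y_i|) = max(|-4 - 2|, |3 - (-2)|) = max(6, 5) = 6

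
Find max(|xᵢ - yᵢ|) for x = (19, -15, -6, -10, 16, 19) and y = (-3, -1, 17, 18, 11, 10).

max(|x_i - y_i|) = max(|19 - (-3)|, |-15 - (-1)|, |-6 - 17|, |-10 - 18|, |16 - 11|, |19 - 10|) = max(22, 14, 23, 28, 5, 9) = 28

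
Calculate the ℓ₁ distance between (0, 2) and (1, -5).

Σ|x_i - y_i| = |0 - 1| + |2 - (-5)| = 1 + 7 = 8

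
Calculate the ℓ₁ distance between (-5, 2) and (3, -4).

Σ|x_i - y_i| = |-5 - 3| + |2 - (-4)| = 8 + 6 = 14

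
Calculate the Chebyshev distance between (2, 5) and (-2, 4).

max(|x_i - y_i|) = max(|2 - (-2)|, |5 - 4|) = max(4, 1) = 4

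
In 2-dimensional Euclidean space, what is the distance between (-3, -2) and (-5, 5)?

√(Σ(x_i - y_i)²) = √((-3 - (-5))² + (-2 - 5)²)
= √(2² + (-7)²) = √(4 + 49) = √53 ≈ 7.2801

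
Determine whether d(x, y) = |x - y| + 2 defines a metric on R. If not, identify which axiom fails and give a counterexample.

No. d fails identity of indiscernibles (specifically d(x,x) = 0): d(-1, -1) = |-1 - (-1)| + 2 = 0 + 2 = 2 ≠ 0.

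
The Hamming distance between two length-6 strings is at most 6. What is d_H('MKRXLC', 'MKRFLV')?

Differing positions: 4, 6. Hamming distance = 2. The maximum possible Hamming distance for length-6 strings is 6, so d_H/6 = 2/6 ≈ 0.3333.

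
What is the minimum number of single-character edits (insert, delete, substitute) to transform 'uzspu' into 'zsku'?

Let D[i][j] be the edit distance between the first i characters of 'uzspu' and the first j characters of 'zsku', with D[i][0] = i, D[0][j] = j, and D[i][j] = D[i-1][j-1] if the characters match, else 1 + min(D[i-1][j], D[i][j-1], D[i-1][j-1]). Filling the table (rows: prefixes of 'uzspu', columns: prefixes of 'zsku'):
     ε  z  s  k  u
  ε  0  1  2  3  4
  u  1  1  2  3  3
  z  2  1  2  3  4
  s  3  2  1  2  3
  p  4  3  2  2  3
  u  5  4  3  3  2
The bottom-right entry gives D[5][4] = 2, so no sequence of fewer than 2 edits works. Backtracking through the table gives one optimal edit sequence (2 edits):
  uzspu → zspu (del u @1)
  zspu → zsku (sub p→k @3)
Edit distance = 2.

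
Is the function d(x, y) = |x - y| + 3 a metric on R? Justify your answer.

No. d fails identity of indiscernibles (specifically d(x,x) = 0): d(7, 7) = |7 - 7| + 3 = 0 + 3 = 3 ≠ 0.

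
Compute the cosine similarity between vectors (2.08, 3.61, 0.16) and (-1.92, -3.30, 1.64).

With u = (2.08, 3.61, 0.16), v = (-1.92, -3.30, 1.64):
u·v = 2.08·(-1.92) + 3.61·(-3.3) + 0.16·1.64 = (-3.9936) + (-11.913) + 0.2624 = -15.6442.
|u| = √(2.08² + 3.61² + 0.16²) = √(4.3264 + 13.0321 + 0.0256) = √17.3841, |v| = √((-1.92)² + (-3.3)² + 1.64²) = √(3.6864 + 10.89 + 2.6896) = √17.266.
cos θ = (u·v)/(|u||v|) = -15.6442/(√17.3841·√17.266) ≈ -0.903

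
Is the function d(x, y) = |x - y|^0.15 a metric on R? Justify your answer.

Yes. With 0 < p = 0.15 ≤ 1, d(x,y) = |x-y|^0.15 is a metric on R. Non-negativity and symmetry are immediate; |x-y|^0.15 = 0 ⟺ |x-y| = 0 ⟺ x = y. For the triangle inequality, the function t ↦ t^0.15 is subadditive on [0,∞) when p ≤ 1, so |x-z|^0.15 ≤ (|x-y| + |y-z|)^0.15 ≤ |x-y|^0.15 + |y-z|^0.15.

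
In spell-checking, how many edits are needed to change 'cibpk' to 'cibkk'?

Let D[i][j] be the edit distance between the first i characters of 'cibpk' and the first j characters of 'cibkk', with D[i][0] = i, D[0][j] = j, and D[i][j] = D[i-1][j-1] if the characters match, else 1 + min(D[i-1][j], D[i][j-1], D[i-1][j-1]). Filling the table (rows: prefixes of 'cibpk', columns: prefixes of 'cibkk'):
     ε  c  i  b  k  k
  ε  0  1  2  3  4  5
  c  1  0  1  2  3  4
  i  2  1  0  1  2  3
  b  3  2  1  0  1  2
  p  4  3  2  1  1  2
  k  5  4  3  2  1  1
The bottom-right entry gives D[5][5] = 1, so no sequence of fewer than 1 edit works. Backtracking through the table gives one optimal edit sequence (1 edit):
  cibpk → cibkk (sub p→k @4)
Edit distance = 1.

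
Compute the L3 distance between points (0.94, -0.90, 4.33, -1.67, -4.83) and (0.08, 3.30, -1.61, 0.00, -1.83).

(Σ|x_i - y_i|^3)^(1/3) = (|0.94 - 0.08|^3 + |-0.9 - 3.3|^3 + |4.33 - (-1.61)|^3 + |-1.67 - 0|^3 + |-4.83 - (-1.83)|^3)^(1/3)
= (0.86^3 + 4.2^3 + 5.94^3 + 1.67^3 + 3^3)^(1/3) ≈ (0.6361 + 74.088 + 209.5846 + 4.6575 + 27)^(1/3) = (315.9662)^(1/3) ≈ 6.811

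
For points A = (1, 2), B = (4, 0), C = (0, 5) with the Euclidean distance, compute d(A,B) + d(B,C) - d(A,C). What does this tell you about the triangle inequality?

d(A,B) = √(3² + 2²) = √13 ≈ 3.6056, d(B,C) = √(4² + 5²) = √41 ≈ 6.4031, d(A,C) = √(1² + 3²) = √10 ≈ 3.1623.
d(A,B) + d(B,C) - d(A,C) = 3.6056 + 6.4031 - 3.1623 = 10.0087 - 3.1623 = 6.8464 (to 4 decimal places). This is ≥ 0, so the triangle inequality holds for these points.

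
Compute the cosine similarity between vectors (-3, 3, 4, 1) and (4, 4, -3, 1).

With u = (-3, 3, 4, 1), v = (4, 4, -3, 1):
u·v = (-3)·4 + 3·4 + 4·(-3) + 1·1 = (-12) + 12 + (-12) + 1 = -11.
|u| = √((-3)² + 3² + 4² + 1²) = √35, |v| = √(4² + 4² + (-3)² + 1²) = √42, so |u||v| = √(35·42) = √1470.
cos θ = (u·v)/(|u||v|) = -11/√1470 ≈ -0.2869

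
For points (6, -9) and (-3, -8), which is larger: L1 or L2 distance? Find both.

L1 = |6 - (-3)| + |-9 - (-8)| = 9 + 1 = 10
L2 = √(9² + 1²) = √82 ≈ 9.0554
L1 ≥ L2 always (equality iff movement is along one axis); L1 > L2 here.
Ratio L1/L2 = 10/√82 ≈ 1.1043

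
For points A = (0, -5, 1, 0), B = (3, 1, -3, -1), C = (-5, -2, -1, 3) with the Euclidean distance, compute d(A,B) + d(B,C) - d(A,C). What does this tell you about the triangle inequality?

d(A,B) = √(3² + 6² + 4² + 1²) = √62 ≈ 7.874, d(B,C) = √(8² + 3² + 2² + 4²) = √93 ≈ 9.6437, d(A,C) = √(5² + 3² + 2² + 3²) = √47 ≈ 6.8557.
d(A,B) + d(B,C) - d(A,C) = 7.874 + 9.6437 - 6.8557 = 17.5177 - 6.8557 = 10.662 (to 4 decimal places). This is ≥ 0, so the triangle inequality holds for these points.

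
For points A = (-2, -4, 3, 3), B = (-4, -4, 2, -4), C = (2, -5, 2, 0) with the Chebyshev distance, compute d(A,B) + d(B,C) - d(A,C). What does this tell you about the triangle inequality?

d(A,B) = max(2, 0, 1, 7) = 7, d(B,C) = max(6, 1, 0, 4) = 6, d(A,C) = max(4, 1, 1, 3) = 4.
d(A,B) + d(B,C) - d(A,C) = 7 + 6 - 4 = 13 - 4 = 9. This is ≥ 0, so the triangle inequality holds for these points.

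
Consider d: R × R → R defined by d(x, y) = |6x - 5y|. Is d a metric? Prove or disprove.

No. d fails symmetry: d(3, 4) = |6·3 - 5·4| = |-2| = 2, but d(4, 3) = |6·4 - 5·3| = |9| = 9. Since 2 ≠ 9, d(x,y) ≠ d(y,x) in general.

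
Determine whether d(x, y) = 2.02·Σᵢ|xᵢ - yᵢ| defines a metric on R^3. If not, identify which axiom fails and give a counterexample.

Yes. The L1 (Manhattan) norm induces a metric on R^3, and multiplying a metric by a positive constant 2.02 > 0 preserves all four axioms: non-negativity (2.02·||x-y|| ≥ 0), identity (2.02·||x-y|| = 0 ⟺ ||x-y|| = 0 ⟺ x = y), symmetry (||x-y|| = ||y-x||), and the triangle inequality (2.02·||x-z|| ≤ 2.02·||x-y|| + 2.02·||y-z||). So d is a metric.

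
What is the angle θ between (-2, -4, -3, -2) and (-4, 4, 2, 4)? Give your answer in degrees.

With u = (-2, -4, -3, -2), v = (-4, 4, 2, 4):
u·v = (-2)·(-4) + (-4)·4 + (-3)·2 + (-2)·4 = 8 + (-16) + (-6) + (-8) = -22.
|u| = √((-2)² + (-4)² + (-3)² + (-2)²) = √33, |v| = √((-4)² + 4² + 2² + 4²) = √52, so |u||v| = √(33·52) = √1716.
cos θ = (u·v)/(|u||v|) = -22/√1716 ≈ -0.531085
θ = arccos(-0.531085) ≈ 122.08°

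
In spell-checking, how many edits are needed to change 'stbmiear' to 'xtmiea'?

Let D[i][j] be the edit distance between the first i characters of 'stbmiear' and the first j characters of 'xtmiea', with D[i][0] = i, D[0][j] = j, and D[i][j] = D[i-1][j-1] if the characters match, else 1 + min(D[i-1][j], D[i][j-1], D[i-1][j-1]). Filling the table (rows: prefixes of 'stbmiear', columns: prefixes of 'xtmiea'):
     ε  x  t  m  i  e  a
  ε  0  1  2  3  4  5  6
  s  1  1  2  3  4  5  6
  t  2  2  1  2  3  4  5
  b  3  3  2  2  3  4  5
  m  4  4  3  2  3  4  5
  i  5  5  4  3  2  3  4
  e  6  6  5  4  3  2  3
  a  7  7  6  5  4  3  2
  r  8  8  7  6  5  4  3
The bottom-right entry gives D[8][6] = 3, so no sequence of fewer than 3 edits works. Backtracking through the table gives one optimal edit sequence (3 edits):
  stbmiear → xtbmiear (sub s→x @1)
  xtbmiear → xtmiear (del b @3)
  xtmiear → xtmiea (del r @7)
Edit distance = 3.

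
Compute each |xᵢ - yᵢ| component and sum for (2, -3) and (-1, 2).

Σ|x_i - y_i| = |2 - (-1)| + |-3 - 2| = 3 + 5 = 8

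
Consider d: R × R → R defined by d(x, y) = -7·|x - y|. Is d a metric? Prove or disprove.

No. With c = -7 < 0, d fails non-negativity: d(1, 9) = -7·|1 - 9| = -7·8 = -56 < 0.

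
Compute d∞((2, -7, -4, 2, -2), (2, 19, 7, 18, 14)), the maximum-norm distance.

max(|x_i - y_i|) = max(|2 - 2|, |-7 - 19|, |-4 - 7|, |2 - 18|, |-2 - 14|) = max(0, 26, 11, 16, 16) = 26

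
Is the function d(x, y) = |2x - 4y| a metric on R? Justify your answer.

No. d fails symmetry: d(8, 6) = |2·8 - 4·6| = |-8| = 8, but d(6, 8) = |2·6 - 4·8| = |-20| = 20. Since 8 ≠ 20, d(x,y) ≠ d(y,x) in general.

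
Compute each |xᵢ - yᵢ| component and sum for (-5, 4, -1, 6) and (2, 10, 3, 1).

Σ|x_i - y_i| = |-5 - 2| + |4 - 10| + |-1 - 3| + |6 - 1| = 7 + 6 + 4 + 5 = 22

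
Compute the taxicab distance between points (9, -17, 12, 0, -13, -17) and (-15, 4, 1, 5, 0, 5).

Σ|x_i - y_i| = |9 - (-15)| + |-17 - 4| + |12 - 1| + |0 - 5| + |-13 - 0| + |-17 - 5| = 24 + 21 + 11 + 5 + 13 + 22 = 96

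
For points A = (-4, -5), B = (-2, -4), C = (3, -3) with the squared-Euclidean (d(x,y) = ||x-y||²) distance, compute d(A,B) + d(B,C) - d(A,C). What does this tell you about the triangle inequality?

d(A,B) = 2² + 1² = 5, d(B,C) = 5² + 1² = 26, d(A,C) = 7² + 2² = 53.
d(A,B) + d(B,C) - d(A,C) = 5 + 26 - 53 = 31 - 53 = -22. This is < 0, so the triangle inequality FAILS for these points (squared-Euclidean is not a metric).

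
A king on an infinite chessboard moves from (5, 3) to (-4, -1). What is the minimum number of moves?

max(|x_i - y_i|) = max(|5 - (-4)|, |3 - (-1)|) = max(9, 4) = 9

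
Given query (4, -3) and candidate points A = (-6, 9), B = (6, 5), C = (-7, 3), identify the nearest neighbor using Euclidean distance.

Distances: d(A) ≈ 15.6205, d(B) ≈ 8.2462, d(C) ≈ 12.53. Nearest: B = (6, 5) with distance 8.2462.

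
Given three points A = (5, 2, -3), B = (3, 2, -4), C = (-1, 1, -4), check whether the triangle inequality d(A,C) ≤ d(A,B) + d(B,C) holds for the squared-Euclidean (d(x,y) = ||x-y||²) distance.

d(A,B) = 2² + 0² + 1² = 5, d(B,C) = 4² + 1² + 0² = 17, d(A,C) = 6² + 1² + 1² = 38.
d(A,C) = 38 > 5 + 17 = 22. Triangle inequality is VIOLATED. (Squared-Euclidean is not a metric — this is a counterexample.)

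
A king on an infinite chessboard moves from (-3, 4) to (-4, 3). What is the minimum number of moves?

max(|x_i - y_i|) = max(|-3 - (-4)|, |4 - 3|) = max(1, 1) = 1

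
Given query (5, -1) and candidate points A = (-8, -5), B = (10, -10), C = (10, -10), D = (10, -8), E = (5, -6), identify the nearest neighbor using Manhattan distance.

Distances: d(A) = 17, d(B) = 14, d(C) = 14, d(D) = 12, d(E) = 5. Nearest: E = (5, -6) with distance 5.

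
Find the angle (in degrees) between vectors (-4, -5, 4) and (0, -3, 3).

With u = (-4, -5, 4), v = (0, -3, 3):
u·v = (-4)·0 + (-5)·(-3) + 4·3 = 0 + 15 + 12 = 27.
|u| = √((-4)² + (-5)² + 4²) = √57, |v| = √(0² + (-3)² + 3²) = √18, so |u||v| = √(57·18) = √1026.
cos θ = (u·v)/(|u||v|) = 27/√1026 ≈ 0.842927
θ = arccos(0.842927) ≈ 32.55°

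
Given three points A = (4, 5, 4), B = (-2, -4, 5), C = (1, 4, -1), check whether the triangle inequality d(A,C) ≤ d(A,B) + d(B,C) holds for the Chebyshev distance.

d(A,B) = max(6, 9, 1) = 9, d(B,C) = max(3, 8, 6) = 8, d(A,C) = max(3, 1, 5) = 5.
d(A,C) = 5 ≤ 9 + 8 = 17. Triangle inequality is satisfied.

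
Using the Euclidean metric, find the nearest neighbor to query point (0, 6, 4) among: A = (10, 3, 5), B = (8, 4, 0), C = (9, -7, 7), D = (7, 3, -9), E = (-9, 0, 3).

Distances: d(A) ≈ 10.4881, d(B) ≈ 9.1652, d(C) ≈ 16.0935, d(D) ≈ 15.0665, d(E) ≈ 10.8628. Nearest: B = (8, 4, 0) with distance 9.1652.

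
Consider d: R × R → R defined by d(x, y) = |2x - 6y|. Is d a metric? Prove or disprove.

No. d fails symmetry: d(5, 3) = |2·5 - 6·3| = |-8| = 8, but d(3, 5) = |2·3 - 6·5| = |-24| = 24. Since 8 ≠ 24, d(x,y) ≠ d(y,x) in general.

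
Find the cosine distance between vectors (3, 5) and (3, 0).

With u = (3, 5), v = (3, 0):
u·v = 3·3 + 5·0 = 9 + 0 = 9.
|u| = √(3² + 5²) = √34, |v| = √(3² + 0²) = √9, so |u||v| = √(34·9) = √306.
cos θ = (u·v)/(|u||v|) = 9/√306 ≈ 0.5145
Cosine distance = 1 - cos θ ≈ 1 - 0.5145 = 0.4855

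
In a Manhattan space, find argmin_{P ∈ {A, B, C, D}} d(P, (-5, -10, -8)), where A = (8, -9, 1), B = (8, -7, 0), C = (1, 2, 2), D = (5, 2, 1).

Distances: d(A) = 23, d(B) = 24, d(C) = 28, d(D) = 31. Nearest: A = (8, -9, 1) with distance 23.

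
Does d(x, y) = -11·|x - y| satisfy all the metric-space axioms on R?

No. With c = -11 < 0, d fails non-negativity: d(9, 13) = -11·|9 - 13| = -11·4 = -44 < 0.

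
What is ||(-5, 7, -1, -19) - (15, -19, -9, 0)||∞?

max(|x_i - y_i|) = max(|-5 - 15|, |7 - (-19)|, |-1 - (-9)|, |-19 - 0|) = max(20, 26, 8, 19) = 26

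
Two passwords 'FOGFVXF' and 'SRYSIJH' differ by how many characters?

Differing positions: 1, 2, 3, 4, 5, 6, 7. Hamming distance = 7.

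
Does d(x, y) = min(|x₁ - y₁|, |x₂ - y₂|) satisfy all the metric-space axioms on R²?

No. d fails identity of indiscernibles: take x = (5, 0) and y = (5, 9). Then d(x,y) = min(|5 - 5|, |0 - 9|) = min(0, 9) = 0, yet x ≠ y.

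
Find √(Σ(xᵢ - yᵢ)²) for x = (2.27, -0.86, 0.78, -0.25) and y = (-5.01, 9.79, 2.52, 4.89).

√(Σ(x_i - y_i)²) = √((2.27 - (-5.01))² + (-0.86 - 9.79)² + (0.78 - 2.52)² + (-0.25 - 4.89)²)
= √(7.28² + (-10.65)² + (-1.74)² + (-5.14)²) = √(52.9984 + 113.4225 + 3.0276 + 26.4196) = √195.8681 ≈ 13.9953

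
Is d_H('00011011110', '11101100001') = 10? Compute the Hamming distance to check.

Differing positions: 1, 2, 3, 4, 6, 7, 8, 9, 10, 11. Hamming distance = 10, so the claim is true.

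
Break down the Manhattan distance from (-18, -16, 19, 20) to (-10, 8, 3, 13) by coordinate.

Σ|x_i - y_i| = |-18 - (-10)| + |-16 - 8| + |19 - 3| + |20 - 13| = 8 + 24 + 16 + 7 = 55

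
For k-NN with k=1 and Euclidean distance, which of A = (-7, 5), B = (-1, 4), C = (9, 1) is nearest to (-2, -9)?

Distances: d(A) ≈ 14.8661, d(B) ≈ 13.0384, d(C) ≈ 14.8661. Nearest: B = (-1, 4) with distance 13.0384.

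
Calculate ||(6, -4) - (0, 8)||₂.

√(Σ(x_i - y_i)²) = √((6 - 0)² + (-4 - 8)²)
= √(6² + (-12)²) = √(36 + 144) = √180 ≈ 13.4164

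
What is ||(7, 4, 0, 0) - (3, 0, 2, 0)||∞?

max(|x_i - y_i|) = max(|7 - 3|, |4 - 0|, |0 - 2|, |0 - 0|) = max(4, 4, 2, 0) = 4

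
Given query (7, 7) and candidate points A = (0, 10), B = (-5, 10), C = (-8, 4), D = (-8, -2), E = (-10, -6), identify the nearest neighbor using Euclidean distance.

Distances: d(A) ≈ 7.6158, d(B) ≈ 12.3693, d(C) ≈ 15.2971, d(D) ≈ 17.4929, d(E) ≈ 21.4009. Nearest: A = (0, 10) with distance 7.6158.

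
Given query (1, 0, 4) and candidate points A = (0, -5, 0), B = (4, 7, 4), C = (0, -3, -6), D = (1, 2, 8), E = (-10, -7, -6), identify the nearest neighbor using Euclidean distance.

Distances: d(A) ≈ 6.4807, d(B) ≈ 7.6158, d(C) ≈ 10.4881, d(D) ≈ 4.4721, d(E) ≈ 16.4317. Nearest: D = (1, 2, 8) with distance 4.4721.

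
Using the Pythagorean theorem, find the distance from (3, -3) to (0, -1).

√(Σ(x_i - y_i)²) = √((3 - 0)² + (-3 - (-1))²)
= √(3² + (-2)²) = √(9 + 4) = √13 ≈ 3.6056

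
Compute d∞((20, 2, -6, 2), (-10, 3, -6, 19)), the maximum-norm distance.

max(|x_i - y_i|) = max(|20 - (-10)|, |2 - 3|, |-6 - (-6)|, |2 - 19|) = max(30, 1, 0, 17) = 30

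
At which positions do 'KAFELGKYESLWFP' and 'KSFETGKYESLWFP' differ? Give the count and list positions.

Differing positions: 2, 5. Hamming distance = 2.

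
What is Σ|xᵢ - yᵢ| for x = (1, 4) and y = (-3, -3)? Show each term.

Σ|x_i - y_i| = |1 - (-3)| + |4 - (-3)| = 4 + 7 = 11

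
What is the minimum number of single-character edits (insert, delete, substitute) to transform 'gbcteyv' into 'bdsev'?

Let D[i][j] be the edit distance between the first i characters of 'gbcteyv' and the first j characters of 'bdsev', with D[i][0] = i, D[0][j] = j, and D[i][j] = D[i-1][j-1] if the characters match, else 1 + min(D[i-1][j], D[i][j-1], D[i-1][j-1]). Filling the table (rows: prefixes of 'gbcteyv', columns: prefixes of 'bdsev'):
     ε  b  d  s  e  v
  ε  0  1  2  3  4  5
  g  1  1  2  3  4  5
  b  2  1  2  3  4  5
  c  3  2  2  3  4  5
  t  4  3  3  3  4  5
  e  5  4  4  4  3  4
  y  6  5  5  5  4  4
  v  7  6  6  6  5  4
The bottom-right entry gives D[7][5] = 4, so no sequence of fewer than 4 edits works. Backtracking through the table gives one optimal edit sequence (4 edits):
  gbcteyv → bcteyv (del g @1)
  bcteyv → bdteyv (sub c→d @2)
  bdteyv → bdseyv (sub t→s @3)
  bdseyv → bdsev (del y @5)
Edit distance = 4.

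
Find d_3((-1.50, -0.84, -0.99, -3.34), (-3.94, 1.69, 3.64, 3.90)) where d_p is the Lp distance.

(Σ|x_i - y_i|^3)^(1/3) = (|-1.5 - (-3.94)|^3 + |-0.84 - 1.69|^3 + |-0.99 - 3.64|^3 + |-3.34 - 3.9|^3)^(1/3)
= (2.44^3 + 2.53^3 + 4.63^3 + 7.24^3)^(1/3) ≈ (14.5268 + 16.1943 + 99.2528 + 379.5034)^(1/3) = (509.4773)^(1/3) ≈ 7.9868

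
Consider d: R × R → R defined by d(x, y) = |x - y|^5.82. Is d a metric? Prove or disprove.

No. d(x,y) = |x-y|^5.82 fails the triangle inequality since p = 5.82 > 1. Counterexample: x = 3, y = 7, z = 10. d(x,z) = |3 - 10|^5.82 = 7^5.82 ≈ 82883.9792, but d(x,y) + d(y,z) = 4^5.82 + 3^5.82 ≈ 3191.4581 + 598.199 = 3789.6571. Since 82883.9792 > 3789.6571, the triangle inequality is violated.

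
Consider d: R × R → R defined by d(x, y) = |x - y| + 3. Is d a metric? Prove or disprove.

No. d fails identity of indiscernibles (specifically d(x,x) = 0): d(-1, -1) = |-1 - (-1)| + 3 = 0 + 3 = 3 ≠ 0.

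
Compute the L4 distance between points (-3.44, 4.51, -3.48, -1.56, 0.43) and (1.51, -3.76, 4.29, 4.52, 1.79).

(Σ|x_i - y_i|^4)^(1/4) = (|-3.44 - 1.51|^4 + |4.51 - (-3.76)|^4 + |-3.48 - 4.29|^4 + |-1.56 - 4.52|^4 + |0.43 - 1.79|^4)^(1/4)
= (4.95^4 + 8.27^4 + 7.77^4 + 6.08^4 + 1.36^4)^(1/4) ≈ (600.3725 + 4677.5888 + 3644.8871 + 1366.5147 + 3.421)^(1/4) = (10292.7841)^(1/4) ≈ 10.0724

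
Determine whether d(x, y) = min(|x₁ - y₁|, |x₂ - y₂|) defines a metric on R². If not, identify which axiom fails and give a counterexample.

No. d fails identity of indiscernibles: take x = (-4, 0) and y = (-4, 9). Then d(x,y) = min(|-4 - (-4)|, |0 - 9|) = min(0, 9) = 0, yet x ≠ y.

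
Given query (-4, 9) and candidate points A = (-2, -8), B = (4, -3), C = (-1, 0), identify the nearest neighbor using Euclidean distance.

Distances: d(A) ≈ 17.1172, d(B) ≈ 14.4222, d(C) ≈ 9.4868. Nearest: C = (-1, 0) with distance 9.4868.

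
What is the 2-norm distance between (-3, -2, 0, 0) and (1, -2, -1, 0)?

(Σ|x_i - y_i|^2)^(1/2) = (|-3 - 1|^2 + |-2 - (-2)|^2 + |0 - (-1)|^2 + |0 - 0|^2)^(1/2)
= (4^2 + 0^2 + 1^2 + 0^2)^(1/2) = (16 + 0 + 1 + 0)^(1/2) = (17)^(1/2) ≈ 4.1231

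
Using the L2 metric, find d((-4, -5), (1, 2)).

√(Σ(x_i - y_i)²) = √((-4 - 1)² + (-5 - 2)²)
= √((-5)² + (-7)²) = √(25 + 49) = √74 ≈ 8.6023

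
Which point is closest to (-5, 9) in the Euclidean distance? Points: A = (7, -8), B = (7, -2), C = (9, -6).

Distances: d(A) ≈ 20.8087, d(B) ≈ 16.2788, d(C) ≈ 20.5183. Nearest: B = (7, -2) with distance 16.2788.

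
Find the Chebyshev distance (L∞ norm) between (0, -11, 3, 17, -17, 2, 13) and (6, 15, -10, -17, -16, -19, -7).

max(|x_i - y_i|) = max(|0 - 6|, |-11 - 15|, |3 - (-10)|, |17 - (-17)|, |-17 - (-16)|, |2 - (-19)|, |13 - (-7)|) = max(6, 26, 13, 34, 1, 21, 20) = 34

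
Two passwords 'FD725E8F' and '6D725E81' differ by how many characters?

Differing positions: 1, 8. Hamming distance = 2.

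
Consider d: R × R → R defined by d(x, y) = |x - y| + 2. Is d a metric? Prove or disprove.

No. d fails identity of indiscernibles (specifically d(x,x) = 0): d(-7, -7) = |-7 - (-7)| + 2 = 0 + 2 = 2 ≠ 0.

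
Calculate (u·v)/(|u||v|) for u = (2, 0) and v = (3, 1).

With u = (2, 0), v = (3, 1):
u·v = 2·3 + 0·1 = 6 + 0 = 6.
|u| = √(2² + 0²) = √4, |v| = √(3² + 1²) = √10, so |u||v| = √(4·10) = √40.
cos θ = (u·v)/(|u||v|) = 6/√40 ≈ 0.9487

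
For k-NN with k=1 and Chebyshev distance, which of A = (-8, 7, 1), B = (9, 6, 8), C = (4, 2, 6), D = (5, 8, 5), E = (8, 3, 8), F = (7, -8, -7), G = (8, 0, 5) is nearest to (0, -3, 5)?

Distances: d(A) = 10, d(B) = 9, d(C) = 5, d(D) = 11, d(E) = 8, d(F) = 12, d(G) = 8. Nearest: C = (4, 2, 6) with distance 5.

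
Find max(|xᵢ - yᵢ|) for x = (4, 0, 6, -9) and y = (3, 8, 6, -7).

max(|x_i - y_i|) = max(|4 - 3|, |0 - 8|, |6 - 6|, |-9 - (-7)|) = max(1, 8, 0, 2) = 8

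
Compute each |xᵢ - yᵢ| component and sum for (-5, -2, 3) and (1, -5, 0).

Σ|x_i - y_i| = |-5 - 1| + |-2 - (-5)| + |3 - 0| = 6 + 3 + 3 = 12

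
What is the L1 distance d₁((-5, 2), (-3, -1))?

Σ|x_i - y_i| = |-5 - (-3)| + |2 - (-1)| = 2 + 3 = 5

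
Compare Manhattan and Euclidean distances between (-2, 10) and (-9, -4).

L1 = |-2 - (-9)| + |10 - (-4)| = 7 + 14 = 21
L2 = √(7² + 14²) = √245 ≈ 15.6525
L1 ≥ L2 always (equality iff movement is along one axis); L1 > L2 here.
Ratio L1/L2 = 21/√245 ≈ 1.3416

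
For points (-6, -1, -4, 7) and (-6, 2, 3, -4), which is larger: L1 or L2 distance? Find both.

L1 = |-6 - (-6)| + |-1 - 2| + |-4 - 3| + |7 - (-4)| = 0 + 3 + 7 + 11 = 21
L2 = √(0² + 3² + 7² + 11²) = √179 ≈ 13.3791
L1 ≥ L2 always (equality iff movement is along one axis); L1 > L2 here.
Ratio L1/L2 = 21/√179 ≈ 1.5696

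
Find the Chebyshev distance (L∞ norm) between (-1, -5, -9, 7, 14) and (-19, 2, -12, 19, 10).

max(|x_i - y_i|) = max(|-1 - (-19)|, |-5 - 2|, |-9 - (-12)|, |7 - 19|, |14 - 10|) = max(18, 7, 3, 12, 4) = 18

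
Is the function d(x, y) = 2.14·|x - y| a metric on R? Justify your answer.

Yes. Since |x - y| is a metric on R and 2.14 > 0, the positive scalar multiple 2.14·|x - y| is also a metric: scaling by a positive constant preserves non-negativity, identity (d=0 ⟺ |x-y|=0 ⟺ x=y), symmetry, and the triangle inequality.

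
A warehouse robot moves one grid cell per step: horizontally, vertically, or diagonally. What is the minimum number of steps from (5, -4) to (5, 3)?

max(|x_i - y_i|) = max(|5 - 5|, |-4 - 3|) = max(0, 7) = 7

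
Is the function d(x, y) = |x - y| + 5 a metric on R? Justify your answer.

No. d fails identity of indiscernibles (specifically d(x,x) = 0): d(-5, -5) = |-5 - (-5)| + 5 = 0 + 5 = 5 ≠ 0.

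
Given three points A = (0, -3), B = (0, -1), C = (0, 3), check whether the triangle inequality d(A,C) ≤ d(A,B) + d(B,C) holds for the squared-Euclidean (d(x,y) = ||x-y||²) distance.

d(A,B) = 0² + 2² = 4, d(B,C) = 0² + 4² = 16, d(A,C) = 0² + 6² = 36.
d(A,C) = 36 > 4 + 16 = 20. Triangle inequality is VIOLATED. (Squared-Euclidean is not a metric — this is a counterexample.)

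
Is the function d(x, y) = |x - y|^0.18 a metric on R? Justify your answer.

Yes. With 0 < p = 0.18 ≤ 1, d(x,y) = |x-y|^0.18 is a metric on R. Non-negativity and symmetry are immediate; |x-y|^0.18 = 0 ⟺ |x-y| = 0 ⟺ x = y. For the triangle inequality, the function t ↦ t^0.18 is subadditive on [0,∞) when p ≤ 1, so |x-z|^0.18 ≤ (|x-y| + |y-z|)^0.18 ≤ |x-y|^0.18 + |y-z|^0.18.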